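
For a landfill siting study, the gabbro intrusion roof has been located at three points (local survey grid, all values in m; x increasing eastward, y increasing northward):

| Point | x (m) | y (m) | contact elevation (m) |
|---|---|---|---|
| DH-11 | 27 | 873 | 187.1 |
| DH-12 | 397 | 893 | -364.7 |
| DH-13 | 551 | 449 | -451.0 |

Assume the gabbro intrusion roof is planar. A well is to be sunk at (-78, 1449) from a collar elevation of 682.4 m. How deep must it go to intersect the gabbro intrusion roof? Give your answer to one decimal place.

Two edge vectors: DH-11→DH-12 = (370, 20, -551.8), DH-11→DH-13 = (524, -424, -638.1).
Normal n = (DH-11→DH-12) × (DH-11→DH-13) = (-246725.2, -53046.2, -167360).
So ∂z/∂x = −n_x/n_z = −1.474218 and ∂z/∂y = −n_y/n_z = −0.316959.
Intercept c from DH-11: 187.1 + 39.80 + 276.70 = 503.61.
At (-78, 1449): z_contact = 114.99 − 459.27 + 503.61 = 159.32 m.
Depth below ground = 682.4 − 159.32 = 523.1 m.

523.1 m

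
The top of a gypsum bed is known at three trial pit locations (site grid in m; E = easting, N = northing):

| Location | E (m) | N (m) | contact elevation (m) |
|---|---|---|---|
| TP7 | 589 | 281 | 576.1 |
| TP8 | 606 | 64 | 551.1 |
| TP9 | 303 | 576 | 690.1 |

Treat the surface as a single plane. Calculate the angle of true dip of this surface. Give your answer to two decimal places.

Two edge vectors: TP7→TP8 = (17, -217, -25), TP7→TP9 = (-286, 295, 114).
Normal n = (TP7→TP8) × (TP7→TP9) = (-17363, 5212, -57047).
So ∂z/∂E = −n_x/n_z = −0.30436 and ∂z/∂N = −n_y/n_z = 0.09136.
Gradient magnitude |∇z| = √(a² + b²) = √(0.09264 + 0.00835) = 0.31778.
True dip = arctan(0.31778) = 17.63°, dipping toward ESE (azimuth ≈ 107°).

17.63°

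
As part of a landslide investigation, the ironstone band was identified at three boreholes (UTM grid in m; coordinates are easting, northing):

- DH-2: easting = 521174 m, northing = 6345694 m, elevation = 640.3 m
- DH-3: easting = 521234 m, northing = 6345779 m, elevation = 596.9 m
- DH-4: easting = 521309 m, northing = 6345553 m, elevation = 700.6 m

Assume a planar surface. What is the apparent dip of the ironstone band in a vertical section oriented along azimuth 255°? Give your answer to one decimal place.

Let the plane be z = a·easting + b·northing + c.
DH-3−DH-2: 60a + 85b = −43.4;  DH-4−DH-2: 135a − 141b = 60.3.
Solving gives a = −0.04986, b = −0.47540.
Unit vector along 255° is (sin 255°, cos 255°) = (-0.9659, -0.2588).
Slope in that direction = a·(-0.9659) + b·(-0.2588) = 0.17120.
Apparent dip = arctan|0.17120| = 9.7° (true dip is 25.5°, so apparent ≤ true as expected).

9.7°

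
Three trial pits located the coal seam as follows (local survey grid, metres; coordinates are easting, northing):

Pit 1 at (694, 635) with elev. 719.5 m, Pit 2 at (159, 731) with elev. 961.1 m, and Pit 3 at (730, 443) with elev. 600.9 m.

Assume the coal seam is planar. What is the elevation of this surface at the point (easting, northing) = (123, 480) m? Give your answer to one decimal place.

Two edge vectors: Pit 1→Pit 2 = (-535, 96, 241.6), Pit 1→Pit 3 = (36, -192, -118.6).
Normal n = (Pit 1→Pit 2) × (Pit 1→Pit 3) = (35001.6, -54753.4, 99264).
So ∂z/∂easting = −n_x/n_z = −0.35261 and ∂z/∂northing = −n_y/n_z = 0.55159.
Intercept c from Pit 1: 719.5 + 244.71 − 350.26 = 613.95.
At (123, 480): z = −43.4 + 264.8 + 613.95 = 835.3 m.

835.3 m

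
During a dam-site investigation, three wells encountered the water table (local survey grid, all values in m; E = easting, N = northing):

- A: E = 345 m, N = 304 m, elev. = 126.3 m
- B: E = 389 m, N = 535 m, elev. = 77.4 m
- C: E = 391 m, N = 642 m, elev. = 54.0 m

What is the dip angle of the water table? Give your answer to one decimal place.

12.6°

Two edge vectors: A→B = (44, 231, -48.9), A→C = (46, 338, -72.3).
Normal n = (A→B) × (A→C) = (-173.1, 931.8, 4246).
So ∂z/∂E = −n_x/n_z = 0.04077 and ∂z/∂N = −n_y/n_z = −0.21945.
Gradient magnitude |∇z| = √(a² + b²) = √(0.00166 + 0.04816) = 0.22321.
True dip = arctan(0.22321) = 12.6°, dipping toward N (azimuth ≈ 349°).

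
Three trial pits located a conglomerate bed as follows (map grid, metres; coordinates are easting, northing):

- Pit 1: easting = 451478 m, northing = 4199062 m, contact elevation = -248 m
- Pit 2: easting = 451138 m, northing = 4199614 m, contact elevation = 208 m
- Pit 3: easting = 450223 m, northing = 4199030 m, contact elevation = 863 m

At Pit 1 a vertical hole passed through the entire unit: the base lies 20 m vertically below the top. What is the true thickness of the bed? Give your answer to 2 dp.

Two edge vectors: Pit 1→Pit 2 = (-340, 552, 456), Pit 1→Pit 3 = (-1255, -32, 1111).
Normal n = (Pit 1→Pit 2) × (Pit 1→Pit 3) = (627864, -194540, 703640).
So ∂z/∂easting = −n_x/n_z = −0.89231 and ∂z/∂northing = −n_y/n_z = 0.27648.
|∇z| = √(a²+b²) = 0.93416, so dip δ = arctan(0.93416) = 43.05°.
True thickness = vertical thickness × cos δ = 20 × cos 43.05° = 14.62 m.

14.62 m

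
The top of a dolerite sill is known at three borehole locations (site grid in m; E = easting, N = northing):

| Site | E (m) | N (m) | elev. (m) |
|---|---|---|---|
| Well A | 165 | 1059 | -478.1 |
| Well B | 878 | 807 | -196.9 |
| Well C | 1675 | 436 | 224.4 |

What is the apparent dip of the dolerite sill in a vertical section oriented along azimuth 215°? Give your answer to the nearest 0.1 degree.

Two edge vectors: Well A→Well B = (713, -252, 281.2), Well A→Well C = (1510, -623, 702.5).
Normal n = (Well A→Well B) × (Well A→Well C) = (-1842.4, -76270.5, -63679).
So ∂z/∂E = −n_x/n_z = −0.02893 and ∂z/∂N = −n_y/n_z = −1.19773.
Unit vector along 215° is (sin 215°, cos 215°) = (-0.5736, -0.8192).
Slope in that direction = a·(-0.5736) + b·(-0.8192) = 0.99772.
Apparent dip = arctan|0.99772| = 44.9° (true dip is 50.1°, so apparent ≤ true as expected).

44.9°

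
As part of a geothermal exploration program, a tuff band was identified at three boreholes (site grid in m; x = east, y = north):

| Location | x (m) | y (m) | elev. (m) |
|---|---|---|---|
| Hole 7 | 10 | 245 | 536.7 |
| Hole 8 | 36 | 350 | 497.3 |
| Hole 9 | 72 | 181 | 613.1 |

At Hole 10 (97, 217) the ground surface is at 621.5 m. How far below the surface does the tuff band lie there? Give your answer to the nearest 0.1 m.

Two edge vectors: Hole 7→Hole 8 = (26, 105, -39.4), Hole 7→Hole 9 = (62, -64, 76.4).
Normal n = (Hole 7→Hole 8) × (Hole 7→Hole 9) = (5500.4, -4429.2, -8174).
So ∂z/∂x = −n_x/n_z = 0.67291 and ∂z/∂y = −n_y/n_z = −0.54186.
Intercept c from Hole 7: 536.7 − 6.73 + 132.76 = 662.73.
At (97, 217): z_contact = 65.27 − 117.58 + 662.73 = 610.42 m.
Depth below ground = 621.5 − 610.42 = 11.1 m.

11.1 m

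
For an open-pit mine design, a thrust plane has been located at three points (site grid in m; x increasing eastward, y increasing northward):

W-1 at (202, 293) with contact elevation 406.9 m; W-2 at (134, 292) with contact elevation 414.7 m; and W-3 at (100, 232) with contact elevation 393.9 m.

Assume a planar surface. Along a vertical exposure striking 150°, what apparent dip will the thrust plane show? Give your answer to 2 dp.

22.78°

Let the plane be z = a·x + b·y + c.
W-2−W-1: −68a − 1b = 7.8;  W-3−W-1: −102a − 61b = −13.
Solving gives a = −0.12081, b = 0.41513.
Unit vector along 150° is (sin 150°, cos 150°) = (0.5000, -0.8660).
Slope in that direction = a·(0.5000) + b·(-0.8660) = −0.41992.
Apparent dip = arctan|0.41992| = 22.78° (true dip is 23.4°, so apparent ≤ true as expected).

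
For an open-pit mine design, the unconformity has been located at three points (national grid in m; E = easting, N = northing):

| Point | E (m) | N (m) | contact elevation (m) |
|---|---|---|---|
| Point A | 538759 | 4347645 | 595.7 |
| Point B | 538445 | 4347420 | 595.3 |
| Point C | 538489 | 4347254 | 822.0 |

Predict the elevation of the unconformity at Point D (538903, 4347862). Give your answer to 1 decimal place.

465.3 m

Two edge vectors: Point A→Point B = (-314, -225, -0.4), Point A→Point C = (-270, -391, 226.3).
Normal n = (Point A→Point B) × (Point A→Point C) = (-51073.9, 71166.2, 62024).
So ∂z/∂E = −n_x/n_z = 0.823453824 and ∂z/∂N = −n_y/n_z = −1.147397782.
Intercept c from Point A: 595.7 − 443643.16 + 4988478.23 = 4545430.77.
At (538903, 4347862): z = 443761.7 − 4988727.2 + 4545430.77 = 465.3 m.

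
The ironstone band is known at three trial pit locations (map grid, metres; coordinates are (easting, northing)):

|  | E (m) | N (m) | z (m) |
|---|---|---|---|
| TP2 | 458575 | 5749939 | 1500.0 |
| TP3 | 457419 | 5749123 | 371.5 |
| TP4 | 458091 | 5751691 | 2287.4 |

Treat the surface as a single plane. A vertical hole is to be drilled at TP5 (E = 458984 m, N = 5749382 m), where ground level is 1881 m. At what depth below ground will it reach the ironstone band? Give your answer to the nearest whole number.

491 m

Let the plane be z = a·E + b·N + c.
TP3−TP2: −1156a − 816b = −1128.5;  TP4−TP2: −484a + 1752b = 787.4.
Solving gives a = 0.55143489, b = 0.60176626.
Then c = 1500 − a·458575 − b·5749939 = −3711493.54.
At (458984, 5749382): z_contact = 253099.8 + 3459784.1 − 3711493.54 = 1390.4 m.
Depth below ground = 1881 − 1390.4 = 491 m.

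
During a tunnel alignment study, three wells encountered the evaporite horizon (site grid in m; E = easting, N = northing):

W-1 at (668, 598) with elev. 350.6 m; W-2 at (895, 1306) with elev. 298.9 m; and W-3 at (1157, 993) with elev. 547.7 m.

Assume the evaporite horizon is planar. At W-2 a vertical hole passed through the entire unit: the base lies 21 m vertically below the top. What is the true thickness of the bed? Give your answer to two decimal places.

17.36 m

Two edge vectors: W-1→W-2 = (227, 708, -51.7), W-1→W-3 = (489, 395, 197.1).
Normal n = (W-1→W-2) × (W-1→W-3) = (159968.3, -70023, -256547).
So ∂z/∂E = −n_x/n_z = 0.62354 and ∂z/∂N = −n_y/n_z = −0.27294.
|∇z| = √(a²+b²) = 0.68067, so dip δ = arctan(0.68067) = 34.24°.
True thickness = vertical thickness × cos δ = 21 × cos 34.24° = 17.36 m.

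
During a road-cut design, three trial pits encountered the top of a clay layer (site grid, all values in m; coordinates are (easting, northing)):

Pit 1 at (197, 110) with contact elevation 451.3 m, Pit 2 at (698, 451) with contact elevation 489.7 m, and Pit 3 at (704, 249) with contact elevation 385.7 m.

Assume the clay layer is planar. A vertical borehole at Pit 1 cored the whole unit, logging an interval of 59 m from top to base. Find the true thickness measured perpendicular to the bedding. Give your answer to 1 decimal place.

51.2 m

Let the plane be z = a·E + b·N + c.
Pit 2−Pit 1: 501a + 341b = 38.4;  Pit 3−Pit 1: 507a + 139b = −65.6.
Solving gives a = −0.26836, b = 0.50688.
|∇z| = √(a²+b²) = 0.57354, so dip δ = arctan(0.57354) = 29.84°.
True thickness = vertical thickness × cos δ = 59 × cos 29.84° = 51.2 m.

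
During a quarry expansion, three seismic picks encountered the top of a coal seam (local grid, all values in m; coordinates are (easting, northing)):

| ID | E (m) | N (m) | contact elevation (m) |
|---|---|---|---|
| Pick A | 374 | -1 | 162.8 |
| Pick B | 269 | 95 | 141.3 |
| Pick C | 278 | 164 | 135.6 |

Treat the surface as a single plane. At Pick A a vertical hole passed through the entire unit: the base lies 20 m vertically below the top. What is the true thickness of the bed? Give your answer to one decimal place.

Let the plane be z = a·E + b·N + c.
Pick B−Pick A: −105a + 96b = −21.5;  Pick C−Pick A: −96a + 165b = −27.2.
Solving gives a = 0.11546, b = −0.09767.
|∇z| = √(a²+b²) = 0.15123, so dip δ = arctan(0.15123) = 8.60°.
True thickness = vertical thickness × cos δ = 20 × cos 8.60° = 19.8 m.

19.8 m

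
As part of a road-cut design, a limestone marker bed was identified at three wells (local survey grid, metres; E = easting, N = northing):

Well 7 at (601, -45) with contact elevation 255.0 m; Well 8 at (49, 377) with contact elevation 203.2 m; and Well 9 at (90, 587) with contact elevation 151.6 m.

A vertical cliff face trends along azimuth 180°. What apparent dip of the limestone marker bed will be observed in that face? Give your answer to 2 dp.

Two edge vectors: Well 7→Well 8 = (-552, 422, -51.8), Well 7→Well 9 = (-511, 632, -103.4).
Normal n = (Well 7→Well 8) × (Well 7→Well 9) = (-10897.2, -30607, -133222).
So ∂z/∂E = −n_x/n_z = −0.08180 and ∂z/∂N = −n_y/n_z = −0.22974.
Unit vector along 180° is (sin 180°, cos 180°) = (0.0000, -1.0000).
Slope in that direction = a·(0.0000) + b·(-1.0000) = 0.22974.
Apparent dip = arctan|0.22974| = 12.94° (true dip is 13.7°, so apparent ≤ true as expected).

12.94°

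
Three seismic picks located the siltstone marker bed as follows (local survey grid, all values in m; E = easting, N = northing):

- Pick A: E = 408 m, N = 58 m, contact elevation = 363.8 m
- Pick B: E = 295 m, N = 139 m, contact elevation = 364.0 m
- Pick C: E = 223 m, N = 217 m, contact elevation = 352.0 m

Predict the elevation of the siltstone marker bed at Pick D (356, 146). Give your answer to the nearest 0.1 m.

340.6 m

Let the plane be z = a·E + b·N + c.
Pick B−Pick A: −113a + 81b = 0.2;  Pick C−Pick A: −185a + 159b = −11.8.
Solving gives a = −0.33119, b = −0.45956.
Then c = 363.8 − a·408 − b·58 = 525.58.
At (356, 146): z = −117.9 − 67.1 + 525.58 = 340.6 m.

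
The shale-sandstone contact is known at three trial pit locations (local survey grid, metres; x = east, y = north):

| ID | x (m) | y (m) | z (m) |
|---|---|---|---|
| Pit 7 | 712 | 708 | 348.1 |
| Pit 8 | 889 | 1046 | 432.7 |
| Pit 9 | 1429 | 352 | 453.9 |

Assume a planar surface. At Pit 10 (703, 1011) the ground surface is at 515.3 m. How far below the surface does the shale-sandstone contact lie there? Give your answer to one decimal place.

Two edge vectors: Pit 7→Pit 8 = (177, 338, 84.6), Pit 7→Pit 9 = (717, -356, 105.8).
Normal n = (Pit 7→Pit 8) × (Pit 7→Pit 9) = (65878, 41931.6, -305358).
So ∂z/∂x = −n_x/n_z = 0.215740 and ∂z/∂y = −n_y/n_z = 0.137319.
Intercept c from Pit 7: 348.1 − 153.61 − 97.22 = 97.27.
At (703, 1011): z_contact = 151.67 + 138.83 + 97.27 = 387.77 m.
Depth below ground = 515.3 − 387.77 = 127.5 m.

127.5 m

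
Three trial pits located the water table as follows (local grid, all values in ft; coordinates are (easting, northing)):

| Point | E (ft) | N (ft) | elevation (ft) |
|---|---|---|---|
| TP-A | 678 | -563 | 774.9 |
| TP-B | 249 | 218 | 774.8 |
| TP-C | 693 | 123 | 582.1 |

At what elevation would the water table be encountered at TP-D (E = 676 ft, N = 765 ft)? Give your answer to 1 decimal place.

Two edge vectors: TP-A→TP-B = (-429, 781, -0.1), TP-A→TP-C = (15, 686, -192.8).
Normal n = (TP-A→TP-B) × (TP-A→TP-C) = (-150508.2, -82712.7, -306009).
So ∂z/∂E = −n_x/n_z = −0.49184 and ∂z/∂N = −n_y/n_z = −0.27029.
Intercept c from TP-A: 774.9 + 333.47 − 152.18 = 956.19.
At (676, 765): z = −332.5 − 206.8 + 956.19 = 416.9 ft.

416.9 ft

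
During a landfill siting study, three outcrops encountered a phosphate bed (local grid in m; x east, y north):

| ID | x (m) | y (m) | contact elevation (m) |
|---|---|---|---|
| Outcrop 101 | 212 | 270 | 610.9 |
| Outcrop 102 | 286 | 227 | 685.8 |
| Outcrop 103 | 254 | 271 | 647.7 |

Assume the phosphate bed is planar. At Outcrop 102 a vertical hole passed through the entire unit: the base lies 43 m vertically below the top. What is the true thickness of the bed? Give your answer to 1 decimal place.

Two edge vectors: Outcrop 101→Outcrop 102 = (74, -43, 74.9), Outcrop 101→Outcrop 103 = (42, 1, 36.8).
Normal n = (Outcrop 101→Outcrop 102) × (Outcrop 101→Outcrop 103) = (-1657.3, 422.6, 1880).
So ∂z/∂x = −n_x/n_z = 0.88154 and ∂z/∂y = −n_y/n_z = −0.22479.
|∇z| = √(a²+b²) = 0.90975, so dip δ = arctan(0.90975) = 42.29°.
True thickness = vertical thickness × cos δ = 43 × cos 42.29° = 31.8 m.

31.8 m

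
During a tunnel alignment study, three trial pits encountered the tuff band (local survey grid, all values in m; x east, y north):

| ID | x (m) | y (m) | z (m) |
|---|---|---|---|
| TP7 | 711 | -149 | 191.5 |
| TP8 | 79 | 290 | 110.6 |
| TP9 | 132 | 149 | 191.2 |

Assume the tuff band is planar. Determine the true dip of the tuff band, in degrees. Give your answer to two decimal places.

Two edge vectors: TP7→TP8 = (-632, 439, -80.9), TP7→TP9 = (-579, 298, -0.3).
Normal n = (TP7→TP8) × (TP7→TP9) = (23976.5, 46651.5, 65845).
So ∂z/∂x = −n_x/n_z = −0.36414 and ∂z/∂y = −n_y/n_z = −0.70850.
Gradient magnitude |∇z| = √(a² + b²) = √(0.13259 + 0.50198) = 0.79660.
True dip = arctan(0.79660) = 38.54°, dipping toward NNE (azimuth ≈ 027°).

38.54°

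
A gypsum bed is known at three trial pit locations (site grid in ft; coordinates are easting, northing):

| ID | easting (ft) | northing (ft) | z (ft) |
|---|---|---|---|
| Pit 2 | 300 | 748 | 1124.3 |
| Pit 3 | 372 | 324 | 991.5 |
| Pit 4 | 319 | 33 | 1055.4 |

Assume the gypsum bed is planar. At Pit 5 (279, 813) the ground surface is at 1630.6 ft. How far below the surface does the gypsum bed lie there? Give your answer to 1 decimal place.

470.9 ft

Let the plane be z = a·easting + b·northing + c.
Pit 3−Pit 2: 72a − 424b = −132.8;  Pit 4−Pit 2: 19a − 715b = −68.9.
Solving gives a = −1.51387, b = 0.05613.
Then c = 1124.3 − a·300 − b·748 = 1536.47.
At (279, 813): z_contact = −422.37 + 45.64 + 1536.47 = 1159.74 ft.
Depth below ground = 1630.6 − 1159.74 = 470.9 ft.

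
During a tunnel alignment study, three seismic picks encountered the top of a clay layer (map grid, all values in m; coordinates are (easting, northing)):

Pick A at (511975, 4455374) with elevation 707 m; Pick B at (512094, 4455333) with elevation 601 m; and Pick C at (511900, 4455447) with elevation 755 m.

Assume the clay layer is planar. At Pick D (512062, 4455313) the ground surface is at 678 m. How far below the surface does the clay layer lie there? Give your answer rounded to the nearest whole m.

Two edge vectors: Pick A→Pick B = (119, -41, -106), Pick A→Pick C = (-75, 73, 48).
Normal n = (Pick A→Pick B) × (Pick A→Pick C) = (5770, 2238, 5612).
So ∂z/∂E = −n_x/n_z = −1.02815396 and ∂z/∂N = −n_y/n_z = −0.39878831.
Intercept c from Pick A: 707 + 526389.12 + 1776751.07 = 2303847.19.
At (512062, 4455313): z_contact = −526478.6 − 1776726.7 + 2303847.19 = 641.9 m.
Depth below ground = 678 − 641.9 = 36 m.

36 m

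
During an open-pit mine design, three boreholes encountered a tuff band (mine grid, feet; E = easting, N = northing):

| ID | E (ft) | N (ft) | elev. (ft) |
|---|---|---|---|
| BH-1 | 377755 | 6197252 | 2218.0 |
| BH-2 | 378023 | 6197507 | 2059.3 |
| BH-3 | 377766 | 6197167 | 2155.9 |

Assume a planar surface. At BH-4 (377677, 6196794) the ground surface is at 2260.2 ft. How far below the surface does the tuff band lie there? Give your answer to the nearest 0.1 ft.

Two edge vectors: BH-1→BH-2 = (268, 255, -158.7), BH-1→BH-3 = (11, -85, -62.1).
Normal n = (BH-1→BH-2) × (BH-1→BH-3) = (-29325, 14897.1, -25585).
So ∂z/∂E = −n_x/n_z = −1.146179402 and ∂z/∂N = −n_y/n_z = 0.582259136.
Intercept c from BH-1: 2218 + 432975.00 − 3608406.60 = −3173213.60.
At (377677, 6196794): z_contact = −432885.60 + 3608139.92 − 3173213.60 = 2040.73 ft.
Depth below ground = 2260.2 − 2040.73 = 219.5 ft.

219.5 ft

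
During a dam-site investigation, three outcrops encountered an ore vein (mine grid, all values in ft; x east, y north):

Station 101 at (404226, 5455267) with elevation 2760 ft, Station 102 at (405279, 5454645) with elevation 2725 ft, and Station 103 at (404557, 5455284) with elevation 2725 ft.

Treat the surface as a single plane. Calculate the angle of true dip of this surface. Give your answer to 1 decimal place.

Two edge vectors: Station 101→Station 102 = (1053, -622, -35), Station 101→Station 103 = (331, 17, -35).
Normal n = (Station 101→Station 102) × (Station 101→Station 103) = (22365, 25270, 223783).
So ∂z/∂x = −n_x/n_z = −0.09994 and ∂z/∂y = −n_y/n_z = −0.11292.
Gradient magnitude |∇z| = √(a² + b²) = √(0.00999 + 0.01275) = 0.15080.
True dip = arctan(0.15080) = 8.6°, dipping toward NE (azimuth ≈ 042°).

8.6°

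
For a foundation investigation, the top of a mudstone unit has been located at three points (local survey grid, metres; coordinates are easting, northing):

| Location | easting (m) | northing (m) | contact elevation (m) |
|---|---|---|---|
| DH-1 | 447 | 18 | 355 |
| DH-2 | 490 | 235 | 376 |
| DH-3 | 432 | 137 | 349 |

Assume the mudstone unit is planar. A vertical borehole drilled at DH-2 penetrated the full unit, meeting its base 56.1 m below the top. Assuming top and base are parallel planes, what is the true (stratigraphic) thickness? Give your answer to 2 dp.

Let the plane be z = a·easting + b·northing + c.
DH-2−DH-1: 43a + 217b = 21;  DH-3−DH-1: −15a + 119b = −6.
Solving gives a = 0.45401, b = 0.00681.
|∇z| = √(a²+b²) = 0.45406, so dip δ = arctan(0.45406) = 24.42°.
True thickness = vertical thickness × cos δ = 56.1 × cos 24.42° = 51.08 m.

51.08 m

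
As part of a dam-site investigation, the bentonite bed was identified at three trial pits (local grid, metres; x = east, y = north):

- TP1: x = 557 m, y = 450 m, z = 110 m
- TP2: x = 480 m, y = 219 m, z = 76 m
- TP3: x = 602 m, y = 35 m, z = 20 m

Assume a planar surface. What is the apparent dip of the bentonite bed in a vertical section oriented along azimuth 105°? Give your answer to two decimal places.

Two edge vectors: TP1→TP2 = (-77, -231, -34), TP1→TP3 = (45, -415, -90).
Normal n = (TP1→TP2) × (TP1→TP3) = (6680, -8460, 42350).
So ∂z/∂x = −n_x/n_z = −0.15773 and ∂z/∂y = −n_y/n_z = 0.19976.
Unit vector along 105° is (sin 105°, cos 105°) = (0.9659, -0.2588).
Slope in that direction = a·(0.9659) + b·(-0.2588) = −0.20406.
Apparent dip = arctan|0.20406| = 11.53° (true dip is 14.3°, so apparent ≤ true as expected).

11.53°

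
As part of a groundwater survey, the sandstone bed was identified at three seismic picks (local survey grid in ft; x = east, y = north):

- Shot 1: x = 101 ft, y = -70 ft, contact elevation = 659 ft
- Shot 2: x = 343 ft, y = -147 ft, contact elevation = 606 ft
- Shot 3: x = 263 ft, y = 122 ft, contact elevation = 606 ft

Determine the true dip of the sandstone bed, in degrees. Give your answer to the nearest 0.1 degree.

Two edge vectors: Shot 1→Shot 2 = (242, -77, -53), Shot 1→Shot 3 = (162, 192, -53).
Normal n = (Shot 1→Shot 2) × (Shot 1→Shot 3) = (14257, 4240, 58938).
So ∂z/∂x = −n_x/n_z = −0.24190 and ∂z/∂y = −n_y/n_z = −0.07194.
Gradient magnitude |∇z| = √(a² + b²) = √(0.05851 + 0.00518) = 0.25237.
True dip = arctan(0.25237) = 14.2°, dipping toward ENE (azimuth ≈ 073°).

14.2°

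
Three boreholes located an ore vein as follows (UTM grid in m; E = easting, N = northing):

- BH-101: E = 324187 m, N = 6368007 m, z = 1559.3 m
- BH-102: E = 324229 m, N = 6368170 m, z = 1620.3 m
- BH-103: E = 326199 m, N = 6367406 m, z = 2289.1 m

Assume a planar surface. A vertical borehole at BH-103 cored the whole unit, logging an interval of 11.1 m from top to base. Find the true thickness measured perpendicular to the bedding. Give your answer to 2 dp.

9.88 m

Two edge vectors: BH-101→BH-102 = (42, 163, 61), BH-101→BH-103 = (2012, -601, 729.8).
Normal n = (BH-101→BH-102) × (BH-101→BH-103) = (155618.4, 92080.4, -353198).
So ∂z/∂E = −n_x/n_z = 0.44060 and ∂z/∂N = −n_y/n_z = 0.26070.
|∇z| = √(a²+b²) = 0.51195, so dip δ = arctan(0.51195) = 27.11°.
True thickness = vertical thickness × cos δ = 11.1 × cos 27.11° = 9.88 m.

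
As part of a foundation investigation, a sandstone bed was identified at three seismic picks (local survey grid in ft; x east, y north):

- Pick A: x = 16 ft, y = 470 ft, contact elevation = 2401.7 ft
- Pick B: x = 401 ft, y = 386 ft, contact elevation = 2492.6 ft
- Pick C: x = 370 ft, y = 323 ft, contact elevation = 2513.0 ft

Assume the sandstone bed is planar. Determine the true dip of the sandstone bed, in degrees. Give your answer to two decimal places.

23.00°

Two edge vectors: Pick A→Pick B = (385, -84, 90.9), Pick A→Pick C = (354, -147, 111.3).
Normal n = (Pick A→Pick B) × (Pick A→Pick C) = (4013.1, -10671.9, -26859).
So ∂z/∂x = −n_x/n_z = 0.14941 and ∂z/∂y = −n_y/n_z = −0.39733.
Gradient magnitude |∇z| = √(a² + b²) = √(0.02232 + 0.15787) = 0.42449.
True dip = arctan(0.42449) = 23.00°, dipping toward NNW (azimuth ≈ 339°).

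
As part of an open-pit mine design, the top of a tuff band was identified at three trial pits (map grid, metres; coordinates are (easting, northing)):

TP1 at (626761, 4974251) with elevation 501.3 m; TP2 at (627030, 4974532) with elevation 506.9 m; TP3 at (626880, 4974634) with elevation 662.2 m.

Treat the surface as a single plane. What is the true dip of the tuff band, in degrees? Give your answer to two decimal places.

41.05°

Two edge vectors: TP1→TP2 = (269, 281, 5.6), TP1→TP3 = (119, 383, 160.9).
Normal n = (TP1→TP2) × (TP1→TP3) = (43068.1, -42615.7, 69588).
So ∂z/∂E = −n_x/n_z = −0.61890 and ∂z/∂N = −n_y/n_z = 0.61240.
Gradient magnitude |∇z| = √(a² + b²) = √(0.38304 + 0.37503) = 0.87067.
True dip = arctan(0.87067) = 41.05°, dipping toward SE (azimuth ≈ 135°).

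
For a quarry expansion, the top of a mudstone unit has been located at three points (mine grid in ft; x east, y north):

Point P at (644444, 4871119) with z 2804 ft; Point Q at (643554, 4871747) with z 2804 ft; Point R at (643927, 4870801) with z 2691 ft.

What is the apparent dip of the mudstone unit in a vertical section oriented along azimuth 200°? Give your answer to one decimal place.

11.1°

Let the plane be z = a·x + b·y + c.
Point Q−Point P: −890a + 628b = 0;  Point R−Point P: −517a − 318b = −113.
Solving gives a = 0.11678, b = 0.16549.
Unit vector along 200° is (sin 200°, cos 200°) = (-0.3420, -0.9397).
Slope in that direction = a·(-0.3420) + b·(-0.9397) = −0.19545.
Apparent dip = arctan|0.19545| = 11.1° (true dip is 11.5°, so apparent ≤ true as expected).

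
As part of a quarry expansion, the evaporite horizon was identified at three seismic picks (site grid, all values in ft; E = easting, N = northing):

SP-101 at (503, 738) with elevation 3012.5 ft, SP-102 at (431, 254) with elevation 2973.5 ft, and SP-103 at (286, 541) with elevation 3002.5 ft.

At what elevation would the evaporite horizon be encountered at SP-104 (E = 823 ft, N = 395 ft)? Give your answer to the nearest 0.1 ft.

Let the plane be z = a·E + b·N + c.
SP-102−SP-101: −72a − 484b = −39;  SP-103−SP-101: −217a − 197b = −10.
Solving gives a = −0.03130, b = 0.08523.
Then c = 3012.5 − a·503 − b·738 = 2965.34.
At (823, 395): z = −25.8 + 33.7 + 2965.34 = 2973.3 ft.

2973.3 ft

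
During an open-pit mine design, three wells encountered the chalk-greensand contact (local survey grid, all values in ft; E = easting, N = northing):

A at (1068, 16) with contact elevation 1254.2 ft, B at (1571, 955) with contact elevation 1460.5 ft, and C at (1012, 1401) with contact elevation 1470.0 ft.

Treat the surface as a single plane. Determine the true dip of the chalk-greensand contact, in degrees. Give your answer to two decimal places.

11.03°

Two edge vectors: A→B = (503, 939, 206.3), A→C = (-56, 1385, 215.8).
Normal n = (A→B) × (A→C) = (-83089.3, -120100.2, 749239).
So ∂z/∂E = −n_x/n_z = 0.11090 and ∂z/∂N = −n_y/n_z = 0.16030.
Gradient magnitude |∇z| = √(a² + b²) = √(0.01230 + 0.02569) = 0.19492.
True dip = arctan(0.19492) = 11.03°, dipping toward SW (azimuth ≈ 215°).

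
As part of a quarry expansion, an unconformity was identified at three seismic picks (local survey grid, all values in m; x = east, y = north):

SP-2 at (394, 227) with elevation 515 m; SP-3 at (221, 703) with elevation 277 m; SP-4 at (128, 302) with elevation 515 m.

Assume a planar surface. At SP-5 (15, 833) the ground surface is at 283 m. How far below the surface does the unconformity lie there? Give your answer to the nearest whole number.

46 m

Let the plane be z = a·x + b·y + c.
SP-3−SP-2: −173a + 476b = −238;  SP-4−SP-2: −266a + 75b = 0.
Solving gives a = −0.15707, b = −0.55709.
Then c = 515 − a·394 − b·227 = 703.35.
At (15, 833): z_contact = −2.4 − 464.1 + 703.35 = 236.9 m.
Depth below ground = 283 − 236.9 = 46 m.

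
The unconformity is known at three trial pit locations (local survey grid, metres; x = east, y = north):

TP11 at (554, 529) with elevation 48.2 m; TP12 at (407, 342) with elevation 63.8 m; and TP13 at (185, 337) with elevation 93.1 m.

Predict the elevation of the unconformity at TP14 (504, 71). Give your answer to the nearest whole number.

Two edge vectors: TP11→TP12 = (-147, -187, 15.6), TP11→TP13 = (-369, -192, 44.9).
Normal n = (TP11→TP12) × (TP11→TP13) = (-5401.1, 843.9, -40779).
So ∂z/∂x = −n_x/n_z = −0.13245 and ∂z/∂y = −n_y/n_z = 0.02069.
Intercept c from TP11: 48.2 + 73.38 − 10.95 = 110.63.
At (504, 71): z = −66.8 + 1.5 + 110.63 = 45.3 m.

45 m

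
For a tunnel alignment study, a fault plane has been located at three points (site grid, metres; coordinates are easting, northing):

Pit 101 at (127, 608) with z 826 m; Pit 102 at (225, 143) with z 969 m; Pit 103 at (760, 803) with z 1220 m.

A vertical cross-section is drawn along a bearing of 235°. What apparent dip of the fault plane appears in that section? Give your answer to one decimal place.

Let the plane be z = a·easting + b·northing + c.
Pit 102−Pit 101: 98a − 465b = 143;  Pit 103−Pit 101: 633a + 195b = 394.
Solving gives a = 0.67345, b = −0.16560.
Unit vector along 235° is (sin 235°, cos 235°) = (-0.8192, -0.5736).
Slope in that direction = a·(-0.8192) + b·(-0.5736) = −0.45667.
Apparent dip = arctan|0.45667| = 24.5° (true dip is 34.7°, so apparent ≤ true as expected).

24.5°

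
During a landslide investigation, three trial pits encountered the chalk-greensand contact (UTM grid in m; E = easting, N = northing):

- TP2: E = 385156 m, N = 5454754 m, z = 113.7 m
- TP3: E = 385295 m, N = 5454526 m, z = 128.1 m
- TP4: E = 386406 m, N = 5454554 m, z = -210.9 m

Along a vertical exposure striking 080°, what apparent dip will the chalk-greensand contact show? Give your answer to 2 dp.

18.62°

Two edge vectors: TP2→TP3 = (139, -228, 14.4), TP2→TP4 = (1250, -200, -324.6).
Normal n = (TP2→TP3) × (TP2→TP4) = (76888.8, 63119.4, 257200).
So ∂z/∂E = −n_x/n_z = −0.29895 and ∂z/∂N = −n_y/n_z = −0.24541.
Unit vector along 080° is (sin 80°, cos 80°) = (0.9848, 0.1736).
Slope in that direction = a·(0.9848) + b·(0.1736) = −0.33702.
Apparent dip = arctan|0.33702| = 18.62° (true dip is 21.1°, so apparent ≤ true as expected).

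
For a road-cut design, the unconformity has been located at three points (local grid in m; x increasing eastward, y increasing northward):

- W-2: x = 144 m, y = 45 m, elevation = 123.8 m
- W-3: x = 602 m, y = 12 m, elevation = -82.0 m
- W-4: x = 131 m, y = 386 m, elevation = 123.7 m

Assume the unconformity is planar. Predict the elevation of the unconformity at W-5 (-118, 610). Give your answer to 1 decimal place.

Two edge vectors: W-2→W-3 = (458, -33, -205.8), W-2→W-4 = (-13, 341, -0.1).
Normal n = (W-2→W-3) × (W-2→W-4) = (70181.1, 2721.2, 155749).
So ∂z/∂x = −n_x/n_z = −0.45060 and ∂z/∂y = −n_y/n_z = −0.01747.
Intercept c from W-2: 123.8 + 64.89 + 0.79 = 189.47.
At (-118, 610): z = 53.2 − 10.7 + 189.47 = 232.0 m.

232.0 m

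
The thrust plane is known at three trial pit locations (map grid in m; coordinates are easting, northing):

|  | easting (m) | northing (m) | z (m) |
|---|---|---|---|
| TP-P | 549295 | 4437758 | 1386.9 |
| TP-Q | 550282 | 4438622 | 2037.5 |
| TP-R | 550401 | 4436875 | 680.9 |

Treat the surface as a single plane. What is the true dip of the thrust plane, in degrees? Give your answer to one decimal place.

Let the plane be z = a·easting + b·northing + c.
TP-Q−TP-P: 987a + 864b = 650.6;  TP-R−TP-P: 1106a − 883b = −706.
Solving gives a = −0.01943, b = 0.77521.
Gradient magnitude |∇z| = √(a² + b²) = √(0.00038 + 0.60095) = 0.77545.
True dip = arctan(0.77545) = 37.8°, dipping toward S (azimuth ≈ 179°).

37.8°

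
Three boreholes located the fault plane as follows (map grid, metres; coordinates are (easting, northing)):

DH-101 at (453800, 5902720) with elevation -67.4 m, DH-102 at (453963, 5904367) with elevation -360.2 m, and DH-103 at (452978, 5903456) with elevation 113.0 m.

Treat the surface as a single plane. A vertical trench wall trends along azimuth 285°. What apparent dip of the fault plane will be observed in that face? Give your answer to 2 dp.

Let the plane be z = a·E + b·N + c.
DH-102−DH-101: 163a + 1647b = −292.8;  DH-103−DH-101: −822a + 736b = 180.4.
Solving gives a = −0.34782, b = −0.14335.
Unit vector along 285° is (sin 285°, cos 285°) = (-0.9659, 0.2588).
Slope in that direction = a·(-0.9659) + b·(0.2588) = 0.29887.
Apparent dip = arctan|0.29887| = 16.64° (true dip is 20.6°, so apparent ≤ true as expected).

16.64°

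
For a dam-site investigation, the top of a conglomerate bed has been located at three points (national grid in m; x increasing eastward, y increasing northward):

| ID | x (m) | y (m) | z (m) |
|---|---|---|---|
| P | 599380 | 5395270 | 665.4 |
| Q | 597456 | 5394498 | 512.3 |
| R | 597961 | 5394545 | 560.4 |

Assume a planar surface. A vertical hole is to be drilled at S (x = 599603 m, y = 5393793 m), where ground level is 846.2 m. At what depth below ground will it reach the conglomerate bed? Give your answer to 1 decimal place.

83.4 m

Let the plane be z = a·x + b·y + c.
Q−P: −1924a − 772b = −153.1;  R−P: −1419a − 725b = −105.
Solving gives a = 0.099980964, b = −0.050859294.
Then c = 665.4 − a·599380 − b·5395270 = 215138.43.
At (599603, 5393793): z_contact = 59948.89 − 274324.50 + 215138.43 = 762.81 m.
Depth below ground = 846.2 − 762.81 = 83.4 m.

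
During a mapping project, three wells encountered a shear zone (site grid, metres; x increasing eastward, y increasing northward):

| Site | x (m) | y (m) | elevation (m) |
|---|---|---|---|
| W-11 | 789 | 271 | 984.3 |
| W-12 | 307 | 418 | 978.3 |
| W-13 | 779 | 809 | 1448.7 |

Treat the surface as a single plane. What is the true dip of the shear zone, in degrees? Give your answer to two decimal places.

42.35°

Let the plane be z = a·x + b·y + c.
W-12−W-11: −482a + 147b = −6;  W-13−W-11: −10a + 538b = 464.4.
Solving gives a = 0.27728, b = 0.86835.
Gradient magnitude |∇z| = √(a² + b²) = √(0.07688 + 0.75403) = 0.91155.
True dip = arctan(0.91155) = 42.35°, dipping toward SSW (azimuth ≈ 198°).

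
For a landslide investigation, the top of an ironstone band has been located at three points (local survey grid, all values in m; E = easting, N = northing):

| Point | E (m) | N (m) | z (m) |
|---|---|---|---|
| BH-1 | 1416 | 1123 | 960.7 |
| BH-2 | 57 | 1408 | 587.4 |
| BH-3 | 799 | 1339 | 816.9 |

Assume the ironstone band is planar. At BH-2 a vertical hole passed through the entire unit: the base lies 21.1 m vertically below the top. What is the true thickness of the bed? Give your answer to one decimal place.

Let the plane be z = a·E + b·N + c.
BH-2−BH-1: −1359a + 285b = −373.3;  BH-3−BH-1: −617a + 216b = −143.8.
Solving gives a = 0.33687, b = 0.29654.
|∇z| = √(a²+b²) = 0.44880, so dip δ = arctan(0.44880) = 24.17°.
True thickness = vertical thickness × cos δ = 21.1 × cos 24.17° = 19.3 m.

19.3 m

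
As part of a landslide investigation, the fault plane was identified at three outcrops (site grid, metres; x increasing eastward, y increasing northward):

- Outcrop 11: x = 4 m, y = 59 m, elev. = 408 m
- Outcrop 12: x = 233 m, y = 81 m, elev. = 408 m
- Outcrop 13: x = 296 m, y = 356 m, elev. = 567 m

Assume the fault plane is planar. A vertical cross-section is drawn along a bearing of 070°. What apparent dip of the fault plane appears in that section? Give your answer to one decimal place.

Two edge vectors: Outcrop 11→Outcrop 12 = (229, 22, 0), Outcrop 11→Outcrop 13 = (292, 297, 159).
Normal n = (Outcrop 11→Outcrop 12) × (Outcrop 11→Outcrop 13) = (3498, -36411, 61589).
So ∂z/∂x = −n_x/n_z = −0.05680 and ∂z/∂y = −n_y/n_z = 0.59119.
Unit vector along 070° is (sin 70°, cos 70°) = (0.9397, 0.3420).
Slope in that direction = a·(0.9397) + b·(0.3420) = 0.14883.
Apparent dip = arctan|0.14883| = 8.5° (true dip is 30.7°, so apparent ≤ true as expected).

8.5°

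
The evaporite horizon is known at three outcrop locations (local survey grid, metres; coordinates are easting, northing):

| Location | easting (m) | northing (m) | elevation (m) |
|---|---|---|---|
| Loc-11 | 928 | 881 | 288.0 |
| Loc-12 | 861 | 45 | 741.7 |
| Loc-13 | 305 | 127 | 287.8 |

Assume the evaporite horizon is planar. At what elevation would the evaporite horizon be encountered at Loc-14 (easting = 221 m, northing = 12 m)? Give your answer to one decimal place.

Two edge vectors: Loc-11→Loc-12 = (-67, -836, 453.7), Loc-11→Loc-13 = (-623, -754, -0.2).
Normal n = (Loc-11→Loc-12) × (Loc-11→Loc-13) = (342257, -282668.5, -470310).
So ∂z/∂easting = −n_x/n_z = 0.72773 and ∂z/∂northing = −n_y/n_z = −0.60103.
Intercept c from Loc-11: 288 − 675.33 + 529.50 = 142.17.
At (221, 12): z = 160.8 − 7.2 + 142.17 = 295.8 m.

295.8 m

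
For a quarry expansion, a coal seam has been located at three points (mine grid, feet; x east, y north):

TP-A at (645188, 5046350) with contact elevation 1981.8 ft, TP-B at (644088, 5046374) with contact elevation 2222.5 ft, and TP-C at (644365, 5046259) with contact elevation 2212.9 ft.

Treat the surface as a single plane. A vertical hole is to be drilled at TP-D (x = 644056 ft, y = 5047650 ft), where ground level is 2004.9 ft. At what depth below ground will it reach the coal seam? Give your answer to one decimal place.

372.5 ft

Let the plane be z = a·x + b·y + c.
TP-B−TP-A: −1100a + 24b = 240.7;  TP-C−TP-A: −823a − 91b = 231.1.
Solving gives a = −0.229033308, b = −0.468193272.
Then c = 1981.8 − a·645188 − b·5046350 = 2512418.46.
At (644056, 5047650): z_contact = −147510.28 − 2363275.77 + 2512418.46 = 1632.41 ft.
Depth below ground = 2004.9 − 1632.41 = 372.5 ft.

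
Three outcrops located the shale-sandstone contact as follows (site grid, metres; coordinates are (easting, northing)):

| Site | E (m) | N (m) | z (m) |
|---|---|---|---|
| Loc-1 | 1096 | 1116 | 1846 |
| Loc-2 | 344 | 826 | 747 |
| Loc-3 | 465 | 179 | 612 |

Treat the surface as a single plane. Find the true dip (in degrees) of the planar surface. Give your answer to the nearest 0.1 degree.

53.8°

Two edge vectors: Loc-1→Loc-2 = (-752, -290, -1099), Loc-1→Loc-3 = (-631, -937, -1234).
Normal n = (Loc-1→Loc-2) × (Loc-1→Loc-3) = (-671903, -234499, 521634).
So ∂z/∂E = −n_x/n_z = 1.28807 and ∂z/∂N = −n_y/n_z = 0.44955.
Gradient magnitude |∇z| = √(a² + b²) = √(1.65913 + 0.20209) = 1.36427.
True dip = arctan(1.36427) = 53.8°, dipping toward WSW (azimuth ≈ 251°).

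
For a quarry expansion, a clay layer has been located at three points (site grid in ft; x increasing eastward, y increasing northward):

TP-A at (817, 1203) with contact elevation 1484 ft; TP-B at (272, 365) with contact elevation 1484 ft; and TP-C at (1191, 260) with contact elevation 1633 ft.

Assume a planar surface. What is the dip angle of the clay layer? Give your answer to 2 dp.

Let the plane be z = a·x + b·y + c.
TP-B−TP-A: −545a − 838b = 0;  TP-C−TP-A: 374a − 943b = 149.
Solving gives a = 0.15092, b = −0.09815.
Gradient magnitude |∇z| = √(a² + b²) = √(0.02278 + 0.00963) = 0.18003.
True dip = arctan(0.18003) = 10.21°, dipping toward WNW (azimuth ≈ 303°).

10.21°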